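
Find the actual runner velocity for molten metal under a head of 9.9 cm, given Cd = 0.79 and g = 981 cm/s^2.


Formula: v = Cd * sqrt(2 * g * h)  (Torricelli with discharge coefficient)
2*g*h = 2 * 981 * 9.9 = 19423.8 cm^2/s^2
sqrt(19423.8) = 139.36929 cm/s
v = 0.79 * 139.36929 = 110.1017 cm/s


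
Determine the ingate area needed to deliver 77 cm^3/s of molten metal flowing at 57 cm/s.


Formula: A_ingate = Q / v  (continuity equation)
A = 77 cm^3/s / 57 cm/s = 1.3509 cm^2

Final answer: 1.3509 cm^2


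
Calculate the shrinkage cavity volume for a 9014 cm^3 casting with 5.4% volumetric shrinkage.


Formula: V_shrink = V_casting * shrinkage_pct / 100
V_shrink = 9014 cm^3 * 5.4 / 100 = 486.7560 cm^3

Final answer: 486.7560 cm^3


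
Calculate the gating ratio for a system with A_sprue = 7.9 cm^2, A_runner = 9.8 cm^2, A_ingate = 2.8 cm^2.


Sprue:Runner:Ingate = 1 : 9.8/7.9 : 2.8/7.9 = 1:1.24:0.35

Final answer: 1:1.24:0.35


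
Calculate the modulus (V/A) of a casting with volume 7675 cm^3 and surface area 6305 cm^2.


Formula: Casting Modulus M = V / A
M = 7675 cm^3 / 6305 cm^2 = 1.2173 cm

Final answer: 1.2173 cm


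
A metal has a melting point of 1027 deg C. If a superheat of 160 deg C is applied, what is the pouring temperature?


Formula: T_pour = T_melt + Superheat
T_pour = 1027 + 160 = 1187 deg C

Final answer: 1187 deg C


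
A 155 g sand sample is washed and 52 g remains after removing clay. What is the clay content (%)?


Formula: Clay% = (W_total - W_washed) / W_total * 100
Clay mass = 155 - 52 = 103 g
Clay% = 103 / 155 * 100 = 66.4516%

Answer: 66.4516%


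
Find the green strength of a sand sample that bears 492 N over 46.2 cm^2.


Formula: Compressive Strength = Force / Area
Strength = 492 N / 46.2 cm^2 = 10.6494 N/cm^2

Answer: 10.6494 N/cm^2


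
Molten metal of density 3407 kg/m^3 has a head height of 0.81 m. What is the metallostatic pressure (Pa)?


Formula: P = rho * g * h
rho * g = 3407 * 9.81 = 33422.67 N/m^3
P = 33422.67 * 0.81 = 27072.3627 Pa

Answer: 27072.3627 Pa


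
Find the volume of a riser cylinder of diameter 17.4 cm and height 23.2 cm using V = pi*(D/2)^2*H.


Formula: V = pi * (D/2)^2 * H  (cylinder volume)
Radius = D/2 = 17.4/2 = 8.7 cm
V = pi * 8.7^2 * 23.2 = 5516.6618 cm^3

Answer: 5516.6618 cm^3


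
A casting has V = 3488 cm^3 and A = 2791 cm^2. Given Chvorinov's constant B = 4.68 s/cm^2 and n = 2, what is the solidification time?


Formula: t_s = B * (V/A)^n  (Chvorinov's rule, n=2)
Modulus M = V/A = 3488/2791 = 1.249731 cm
M^2 = 1.249731^2 = 1.561828 cm^2
t_s = 4.68 * 1.561828 = 7.3094 s

Final answer: 7.3094 s


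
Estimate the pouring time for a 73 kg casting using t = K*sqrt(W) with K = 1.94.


Formula: t = K * sqrt(W)
sqrt(W) = sqrt(73) = 8.54400
t = 1.94 * 8.54400 = 16.5754 s

Final answer: 16.5754 s


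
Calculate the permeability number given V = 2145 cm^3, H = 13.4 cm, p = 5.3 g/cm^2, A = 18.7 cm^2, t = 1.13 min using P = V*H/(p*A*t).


Formula: Permeability Number P = (V * H) / (p * A * t)
Numerator: V * H = 2145 * 13.4 = 28743.0
Denominator: p * A * t = 5.3 * 18.7 * 1.13 = 111.9943
P = 28743.0 / 111.9943 = 256.6470

256.6470


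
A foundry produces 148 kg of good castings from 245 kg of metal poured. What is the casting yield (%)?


Formula: Casting Yield = (W_good / W_total) * 100
Yield = (148 kg / 245 kg) * 100 = 60.4082%

60.4082%


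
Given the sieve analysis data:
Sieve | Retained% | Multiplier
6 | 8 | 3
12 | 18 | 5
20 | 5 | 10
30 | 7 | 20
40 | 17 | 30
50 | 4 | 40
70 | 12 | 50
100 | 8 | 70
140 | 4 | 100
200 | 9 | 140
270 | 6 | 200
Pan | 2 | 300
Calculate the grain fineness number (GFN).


Formula: GFN = sum(pct * multiplier) / sum(pct)
sum(pct * multiplier) = 5594
sum(pct) = 100
GFN = 5594 / 100 = 55.94


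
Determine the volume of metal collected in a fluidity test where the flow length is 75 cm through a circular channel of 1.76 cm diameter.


Formula: V = pi * (d/2)^2 * L  (cylinder volume)
Radius = 1.76/2 = 0.88 cm
V = pi * 0.88^2 * 75 = 182.4637 cm^3

182.4637 cm^3


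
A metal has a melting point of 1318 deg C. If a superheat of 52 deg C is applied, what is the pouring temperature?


Formula: T_pour = T_melt + Superheat
T_pour = 1318 + 52 = 1370 deg C

Final answer: 1370 deg C


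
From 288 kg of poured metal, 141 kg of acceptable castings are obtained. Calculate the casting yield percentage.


Formula: Casting Yield = (W_good / W_total) * 100
Yield = (141 kg / 288 kg) * 100 = 48.9583%


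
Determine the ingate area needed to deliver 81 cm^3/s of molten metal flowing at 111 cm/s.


Formula: A_ingate = Q / v  (continuity equation)
A = 81 cm^3/s / 111 cm/s = 0.7297 cm^2

0.7297 cm^2


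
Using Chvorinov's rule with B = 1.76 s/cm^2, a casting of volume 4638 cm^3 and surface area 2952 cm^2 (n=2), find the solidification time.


Formula: t_s = B * (V/A)^n  (Chvorinov's rule, n=2)
Modulus M = V/A = 4638/2952 = 1.571138 cm
M^2 = 1.571138^2 = 2.468475 cm^2
t_s = 1.76 * 2.468475 = 4.3445 s


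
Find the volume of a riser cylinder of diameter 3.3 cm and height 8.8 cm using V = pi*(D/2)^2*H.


Formula: V = pi * (D/2)^2 * H  (cylinder volume)
Radius = D/2 = 3.3/2 = 1.65 cm
V = pi * 1.65^2 * 8.8 = 75.2663 cm^3


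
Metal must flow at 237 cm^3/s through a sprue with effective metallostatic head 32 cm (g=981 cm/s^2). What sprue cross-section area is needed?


Formula: v = sqrt(2*g*h), A = Q/v
Velocity: v = sqrt(2 * 981 * 32) = sqrt(62784) = 250.5674 cm/s
Sprue area: A = Q / v = 237 / 250.5674 = 0.9459 cm^2

Answer: 0.9459 cm^2


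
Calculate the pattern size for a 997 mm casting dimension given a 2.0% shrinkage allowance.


Formula: L_pattern = L_casting * (1 + shrinkage_rate/100)
Shrinkage factor = 1 + 2.0/100 = 1.02
L_pattern = 997 mm * 1.02 = 1016.9400 mm


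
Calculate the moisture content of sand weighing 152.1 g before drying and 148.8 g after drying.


Formula: MC = (W_wet - W_dry) / W_wet * 100
Water mass = 152.1 - 148.8 = 3.3 g
MC = 3.3 / 152.1 * 100 = 2.1696%

Answer: 2.1696%


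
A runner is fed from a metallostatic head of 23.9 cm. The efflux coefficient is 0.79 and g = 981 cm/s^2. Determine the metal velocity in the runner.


Formula: v = Cd * sqrt(2 * g * h)  (Torricelli with discharge coefficient)
2*g*h = 2 * 981 * 23.9 = 46891.8 cm^2/s^2
sqrt(46891.8) = 216.54515 cm/s
v = 0.79 * 216.54515 = 171.0707 cm/s

Final answer: 171.0707 cm/s


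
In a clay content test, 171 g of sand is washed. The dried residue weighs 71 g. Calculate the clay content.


Formula: Clay% = (W_total - W_washed) / W_total * 100
Clay mass = 171 - 71 = 100 g
Clay% = 100 / 171 * 100 = 58.4795%

Answer: 58.4795%


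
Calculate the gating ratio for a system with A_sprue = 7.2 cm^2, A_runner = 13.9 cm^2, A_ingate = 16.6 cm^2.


Sprue:Runner:Ingate = 1 : 13.9/7.2 : 16.6/7.2 = 1:1.93:2.31


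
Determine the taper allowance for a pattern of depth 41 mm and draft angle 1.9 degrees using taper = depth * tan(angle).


Formula: taper = depth * tan(draft_angle)
tan(1.9 deg) = 0.0331734
taper = 41 mm * 0.0331734 = 1.3601 mm


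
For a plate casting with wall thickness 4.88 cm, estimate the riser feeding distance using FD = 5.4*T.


Formula: FD = 5.4 * T  (riser feeding-distance rule)
FD = 5.4 * 4.88 cm = 26.3520 cm


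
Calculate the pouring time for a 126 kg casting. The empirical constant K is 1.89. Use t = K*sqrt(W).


Formula: t = K * sqrt(W)
sqrt(W) = sqrt(126) = 11.22497
t = 1.89 * 11.22497 = 21.2152 s


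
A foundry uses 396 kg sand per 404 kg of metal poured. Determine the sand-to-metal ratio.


Formula: Sand-to-Metal Ratio = W_sand / W_metal
Ratio = 396 kg / 404 kg = 0.9802

0.9802


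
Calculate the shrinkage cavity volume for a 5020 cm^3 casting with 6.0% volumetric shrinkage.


Formula: V_shrink = V_casting * shrinkage_pct / 100
V_shrink = 5020 cm^3 * 6.0 / 100 = 301.2000 cm^3

301.2000 cm^3


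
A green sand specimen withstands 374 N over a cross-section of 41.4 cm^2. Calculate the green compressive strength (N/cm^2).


Formula: Compressive Strength = Force / Area
Strength = 374 N / 41.4 cm^2 = 9.0338 N/cm^2

Answer: 9.0338 N/cm^2


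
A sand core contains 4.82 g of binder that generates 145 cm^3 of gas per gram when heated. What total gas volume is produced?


Formula: V_gas = W_binder * gas_evolution_rate
V = 4.82 g * 145 cm^3/g = 698.9000 cm^3


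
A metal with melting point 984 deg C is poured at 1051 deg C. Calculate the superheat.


Formula: Superheat = T_pour - T_melt
Superheat = 1051 - 984 = 67 deg C


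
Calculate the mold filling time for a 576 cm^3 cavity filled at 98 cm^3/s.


Formula: t_fill = V_mold / Q_flow
t = 576 cm^3 / 98 cm^3/s = 5.8776 s


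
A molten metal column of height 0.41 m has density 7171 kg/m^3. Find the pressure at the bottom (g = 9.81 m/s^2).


Formula: P = rho * g * h
rho * g = 7171 * 9.81 = 70347.51 N/m^3
P = 70347.51 * 0.41 = 28842.4791 Pa

28842.4791 Pa


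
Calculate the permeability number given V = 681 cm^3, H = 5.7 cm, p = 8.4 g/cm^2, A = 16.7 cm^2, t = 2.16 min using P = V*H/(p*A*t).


Formula: Permeability Number P = (V * H) / (p * A * t)
Numerator: V * H = 681 * 5.7 = 3881.7
Denominator: p * A * t = 8.4 * 16.7 * 2.16 = 303.0048
P = 3881.7 / 303.0048 = 12.8107

12.8107


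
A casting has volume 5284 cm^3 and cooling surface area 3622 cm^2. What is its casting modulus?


Formula: Casting Modulus M = V / A
M = 5284 cm^3 / 3622 cm^2 = 1.4589 cm


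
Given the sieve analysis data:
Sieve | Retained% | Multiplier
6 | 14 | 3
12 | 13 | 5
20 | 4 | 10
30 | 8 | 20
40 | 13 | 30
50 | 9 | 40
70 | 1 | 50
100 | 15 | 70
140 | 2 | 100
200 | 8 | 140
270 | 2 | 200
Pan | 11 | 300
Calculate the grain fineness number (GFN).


Formula: GFN = sum(pct * multiplier) / sum(pct)
sum(pct * multiplier) = 7177
sum(pct) = 100
GFN = 7177 / 100 = 71.77

Final answer: 71.77


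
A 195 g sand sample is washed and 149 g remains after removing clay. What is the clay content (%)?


Formula: Clay% = (W_total - W_washed) / W_total * 100
Clay mass = 195 - 149 = 46 g
Clay% = 46 / 195 * 100 = 23.5897%

Final answer: 23.5897%


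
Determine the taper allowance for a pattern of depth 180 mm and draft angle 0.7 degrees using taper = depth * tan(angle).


Formula: taper = depth * tan(draft_angle)
tan(0.7 deg) = 0.0122179
taper = 180 mm * 0.0122179 = 2.1992 mm

Final answer: 2.1992 mm


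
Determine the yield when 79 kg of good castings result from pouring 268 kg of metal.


Formula: Casting Yield = (W_good / W_total) * 100
Yield = (79 kg / 268 kg) * 100 = 29.4776%

Answer: 29.4776%


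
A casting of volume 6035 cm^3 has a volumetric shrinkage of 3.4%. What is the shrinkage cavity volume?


Formula: V_shrink = V_casting * shrinkage_pct / 100
V_shrink = 6035 cm^3 * 3.4 / 100 = 205.1900 cm^3


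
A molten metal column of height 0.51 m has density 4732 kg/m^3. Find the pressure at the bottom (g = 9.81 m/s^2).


Formula: P = rho * g * h
rho * g = 4732 * 9.81 = 46420.92 N/m^3
P = 46420.92 * 0.51 = 23674.6692 Pa

Answer: 23674.6692 Pa


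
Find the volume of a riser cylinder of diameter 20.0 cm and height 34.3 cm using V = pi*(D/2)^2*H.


Formula: V = pi * (D/2)^2 * H  (cylinder volume)
Radius = D/2 = 20.0/2 = 10.0 cm
V = pi * 10.0^2 * 34.3 = 10775.6628 cm^3

10775.6628 cm^3


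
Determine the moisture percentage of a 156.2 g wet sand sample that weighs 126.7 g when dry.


Formula: MC = (W_wet - W_dry) / W_wet * 100
Water mass = 156.2 - 126.7 = 29.5 g
MC = 29.5 / 156.2 * 100 = 18.8860%

Answer: 18.8860%


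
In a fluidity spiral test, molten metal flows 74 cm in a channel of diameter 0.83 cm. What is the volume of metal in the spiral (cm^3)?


Formula: V = pi * (d/2)^2 * L  (cylinder volume)
Radius = 0.83/2 = 0.415 cm
V = pi * 0.415^2 * 74 = 40.0385 cm^3

Answer: 40.0385 cm^3


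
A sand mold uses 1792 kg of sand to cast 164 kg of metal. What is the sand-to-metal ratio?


Formula: Sand-to-Metal Ratio = W_sand / W_metal
Ratio = 1792 kg / 164 kg = 10.9268

10.9268


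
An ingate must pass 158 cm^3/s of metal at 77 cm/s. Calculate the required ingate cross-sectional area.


Formula: A_ingate = Q / v  (continuity equation)
A = 158 cm^3/s / 77 cm/s = 2.0519 cm^2

Answer: 2.0519 cm^2


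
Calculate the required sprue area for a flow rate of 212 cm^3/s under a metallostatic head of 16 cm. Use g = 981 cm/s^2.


Formula: v = sqrt(2*g*h), A = Q/v
Velocity: v = sqrt(2 * 981 * 16) = sqrt(31392) = 177.1779 cm/s
Sprue area: A = Q / v = 212 / 177.1779 = 1.1965 cm^2

1.1965 cm^2


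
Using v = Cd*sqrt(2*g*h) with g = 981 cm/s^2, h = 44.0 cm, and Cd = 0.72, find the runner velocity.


Formula: v = Cd * sqrt(2 * g * h)  (Torricelli with discharge coefficient)
2*g*h = 2 * 981 * 44.0 = 86328.0 cm^2/s^2
sqrt(86328.0) = 293.81627 cm/s
v = 0.72 * 293.81627 = 211.5477 cm/s

Answer: 211.5477 cm/s


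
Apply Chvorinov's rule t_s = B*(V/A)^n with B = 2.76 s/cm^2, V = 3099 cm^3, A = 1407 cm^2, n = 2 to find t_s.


Formula: t_s = B * (V/A)^n  (Chvorinov's rule, n=2)
Modulus M = V/A = 3099/1407 = 2.202559 cm
M^2 = 2.202559^2 = 4.851266 cm^2
t_s = 2.76 * 4.851266 = 13.3895 s

Final answer: 13.3895 s


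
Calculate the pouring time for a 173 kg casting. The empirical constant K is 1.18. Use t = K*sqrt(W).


Formula: t = K * sqrt(W)
sqrt(W) = sqrt(173) = 13.15295
t = 1.18 * 13.15295 = 15.5205 s


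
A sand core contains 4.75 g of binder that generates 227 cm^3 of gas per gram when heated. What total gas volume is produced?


Formula: V_gas = W_binder * gas_evolution_rate
V = 4.75 g * 227 cm^3/g = 1078.2500 cm^3


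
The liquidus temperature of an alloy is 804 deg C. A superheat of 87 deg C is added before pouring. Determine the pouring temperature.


Formula: T_pour = T_melt + Superheat
T_pour = 804 + 87 = 891 deg C

Final answer: 891 deg C


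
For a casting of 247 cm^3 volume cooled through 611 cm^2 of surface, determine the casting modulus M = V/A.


Formula: Casting Modulus M = V / A
M = 247 cm^3 / 611 cm^2 = 0.4043 cm

Answer: 0.4043 cm


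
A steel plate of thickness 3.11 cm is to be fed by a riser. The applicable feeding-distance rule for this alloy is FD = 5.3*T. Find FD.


Formula: FD = 5.3 * T  (riser feeding-distance rule)
FD = 5.3 * 3.11 cm = 16.4830 cm

Final answer: 16.4830 cm


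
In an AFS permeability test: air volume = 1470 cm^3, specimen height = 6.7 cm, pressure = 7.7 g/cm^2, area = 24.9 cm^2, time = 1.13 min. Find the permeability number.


Formula: Permeability Number P = (V * H) / (p * A * t)
Numerator: V * H = 1470 * 6.7 = 9849.0
Denominator: p * A * t = 7.7 * 24.9 * 1.13 = 216.6549
P = 9849.0 / 216.6549 = 45.4594


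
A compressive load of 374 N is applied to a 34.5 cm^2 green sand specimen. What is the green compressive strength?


Formula: Compressive Strength = Force / Area
Strength = 374 N / 34.5 cm^2 = 10.8406 N/cm^2


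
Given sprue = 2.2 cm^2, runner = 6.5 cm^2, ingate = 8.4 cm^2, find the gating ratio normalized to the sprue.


Sprue:Runner:Ingate = 1 : 6.5/2.2 : 8.4/2.2 = 1:2.95:3.82

Answer: 1:2.95:3.82


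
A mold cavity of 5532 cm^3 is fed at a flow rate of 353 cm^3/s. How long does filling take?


Formula: t_fill = V_mold / Q_flow
t = 5532 cm^3 / 353 cm^3/s = 15.6714 s

Answer: 15.6714 s


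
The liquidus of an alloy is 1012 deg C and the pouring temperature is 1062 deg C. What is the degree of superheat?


Formula: Superheat = T_pour - T_melt
Superheat = 1062 - 1012 = 50 deg C

Answer: 50 deg C


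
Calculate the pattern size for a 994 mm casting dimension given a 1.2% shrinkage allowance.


Formula: L_pattern = L_casting * (1 + shrinkage_rate/100)
Shrinkage factor = 1 + 1.2/100 = 1.012
L_pattern = 994 mm * 1.012 = 1005.9280 mm

1005.9280 mm


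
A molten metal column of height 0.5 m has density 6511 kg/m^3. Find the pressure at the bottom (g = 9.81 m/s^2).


Formula: P = rho * g * h
rho * g = 6511 * 9.81 = 63872.91 N/m^3
P = 63872.91 * 0.5 = 31936.4550 Pa


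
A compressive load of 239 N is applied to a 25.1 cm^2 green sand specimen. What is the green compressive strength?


Formula: Compressive Strength = Force / Area
Strength = 239 N / 25.1 cm^2 = 9.5219 N/cm^2


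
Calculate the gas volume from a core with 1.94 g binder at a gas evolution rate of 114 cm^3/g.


Formula: V_gas = W_binder * gas_evolution_rate
V = 1.94 g * 114 cm^3/g = 221.1600 cm^3

221.1600 cm^3


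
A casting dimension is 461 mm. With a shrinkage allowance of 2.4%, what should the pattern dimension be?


Formula: L_pattern = L_casting * (1 + shrinkage_rate/100)
Shrinkage factor = 1 + 2.4/100 = 1.024
L_pattern = 461 mm * 1.024 = 472.0640 mm

Answer: 472.0640 mm


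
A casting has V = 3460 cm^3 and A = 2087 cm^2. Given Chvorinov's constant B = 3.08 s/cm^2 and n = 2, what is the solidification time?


Formula: t_s = B * (V/A)^n  (Chvorinov's rule, n=2)
Modulus M = V/A = 3460/2087 = 1.657882 cm
M^2 = 1.657882^2 = 2.748573 cm^2
t_s = 3.08 * 2.748573 = 8.4656 s

Final answer: 8.4656 s


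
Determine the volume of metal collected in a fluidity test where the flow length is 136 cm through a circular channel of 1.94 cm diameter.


Formula: V = pi * (d/2)^2 * L  (cylinder volume)
Radius = 1.94/2 = 0.97 cm
V = pi * 0.97^2 * 136 = 402.0057 cm^3

Answer: 402.0057 cm^3


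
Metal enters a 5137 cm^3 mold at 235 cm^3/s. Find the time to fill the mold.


Formula: t_fill = V_mold / Q_flow
t = 5137 cm^3 / 235 cm^3/s = 21.8596 s

Answer: 21.8596 s


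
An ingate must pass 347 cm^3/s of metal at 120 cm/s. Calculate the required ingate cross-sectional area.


Formula: A_ingate = Q / v  (continuity equation)
A = 347 cm^3/s / 120 cm/s = 2.8917 cm^2


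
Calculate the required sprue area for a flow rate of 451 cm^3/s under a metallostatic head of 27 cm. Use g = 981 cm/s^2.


Formula: v = sqrt(2*g*h), A = Q/v
Velocity: v = sqrt(2 * 981 * 27) = sqrt(52974) = 230.1608 cm/s
Sprue area: A = Q / v = 451 / 230.1608 = 1.9595 cm^2

Final answer: 1.9595 cm^2


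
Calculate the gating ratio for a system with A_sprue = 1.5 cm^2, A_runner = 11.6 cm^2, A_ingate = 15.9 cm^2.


Sprue:Runner:Ingate = 1 : 11.6/1.5 : 15.9/1.5 = 1:7.73:10.60

Answer: 1:7.73:10.60


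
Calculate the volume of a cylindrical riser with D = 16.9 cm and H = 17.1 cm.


Formula: V = pi * (D/2)^2 * H  (cylinder volume)
Radius = D/2 = 16.9/2 = 8.45 cm
V = pi * 8.45^2 * 17.1 = 3835.8304 cm^3

3835.8304 cm^3


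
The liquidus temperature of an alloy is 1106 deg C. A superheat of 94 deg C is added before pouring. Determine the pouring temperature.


Formula: T_pour = T_melt + Superheat
T_pour = 1106 + 94 = 1200 deg C

Answer: 1200 deg C


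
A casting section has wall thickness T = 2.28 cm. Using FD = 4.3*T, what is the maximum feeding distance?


Formula: FD = 4.3 * T  (riser feeding-distance rule)
FD = 4.3 * 2.28 cm = 9.8040 cm

Answer: 9.8040 cm


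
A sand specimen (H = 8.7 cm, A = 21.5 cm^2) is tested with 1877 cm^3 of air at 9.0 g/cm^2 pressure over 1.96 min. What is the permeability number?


Formula: Permeability Number P = (V * H) / (p * A * t)
Numerator: V * H = 1877 * 8.7 = 16329.9
Denominator: p * A * t = 9.0 * 21.5 * 1.96 = 379.26
P = 16329.9 / 379.26 = 43.0573


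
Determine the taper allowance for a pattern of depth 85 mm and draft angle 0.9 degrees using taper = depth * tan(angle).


Formula: taper = depth * tan(draft_angle)
tan(0.9 deg) = 0.0157093
taper = 85 mm * 0.0157093 = 1.3353 mm

1.3353 mm


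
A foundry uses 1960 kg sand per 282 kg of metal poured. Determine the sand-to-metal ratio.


Formula: Sand-to-Metal Ratio = W_sand / W_metal
Ratio = 1960 kg / 282 kg = 6.9504

Final answer: 6.9504


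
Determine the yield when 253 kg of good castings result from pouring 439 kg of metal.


Formula: Casting Yield = (W_good / W_total) * 100
Yield = (253 kg / 439 kg) * 100 = 57.6310%

57.6310%


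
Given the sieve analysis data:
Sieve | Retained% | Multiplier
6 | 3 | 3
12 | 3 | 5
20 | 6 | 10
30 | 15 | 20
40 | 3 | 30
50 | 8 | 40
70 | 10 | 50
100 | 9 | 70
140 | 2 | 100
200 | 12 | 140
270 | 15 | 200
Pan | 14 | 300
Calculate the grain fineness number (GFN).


Formula: GFN = sum(pct * multiplier) / sum(pct)
sum(pct * multiplier) = 11004
sum(pct) = 100
GFN = 11004 / 100 = 110.04

110.04


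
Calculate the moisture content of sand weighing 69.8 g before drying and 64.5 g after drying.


Formula: MC = (W_wet - W_dry) / W_wet * 100
Water mass = 69.8 - 64.5 = 5.3 g
MC = 5.3 / 69.8 * 100 = 7.5931%


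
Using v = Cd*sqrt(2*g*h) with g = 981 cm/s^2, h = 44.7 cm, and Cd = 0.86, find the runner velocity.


Formula: v = Cd * sqrt(2 * g * h)  (Torricelli with discharge coefficient)
2*g*h = 2 * 981 * 44.7 = 87701.4 cm^2/s^2
sqrt(87701.4) = 296.14422 cm/s
v = 0.86 * 296.14422 = 254.6840 cm/s

254.6840 cm/s


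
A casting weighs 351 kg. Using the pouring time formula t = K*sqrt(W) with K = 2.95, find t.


Formula: t = K * sqrt(W)
sqrt(W) = sqrt(351) = 18.73499
t = 2.95 * 18.73499 = 55.2682 s

55.2682 s


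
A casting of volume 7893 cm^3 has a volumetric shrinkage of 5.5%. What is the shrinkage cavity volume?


Formula: V_shrink = V_casting * shrinkage_pct / 100
V_shrink = 7893 cm^3 * 5.5 / 100 = 434.1150 cm^3

Answer: 434.1150 cm^3


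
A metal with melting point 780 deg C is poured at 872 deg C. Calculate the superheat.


Formula: Superheat = T_pour - T_melt
Superheat = 872 - 780 = 92 deg C

Answer: 92 deg C


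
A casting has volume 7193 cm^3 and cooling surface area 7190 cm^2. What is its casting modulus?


Formula: Casting Modulus M = V / A
M = 7193 cm^3 / 7190 cm^2 = 1.0004 cm


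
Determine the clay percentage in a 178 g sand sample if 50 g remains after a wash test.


Formula: Clay% = (W_total - W_washed) / W_total * 100
Clay mass = 178 - 50 = 128 g
Clay% = 128 / 178 * 100 = 71.9101%

Answer: 71.9101%


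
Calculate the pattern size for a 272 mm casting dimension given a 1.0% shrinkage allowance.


Formula: L_pattern = L_casting * (1 + shrinkage_rate/100)
Shrinkage factor = 1 + 1.0/100 = 1.01
L_pattern = 272 mm * 1.01 = 274.7200 mm


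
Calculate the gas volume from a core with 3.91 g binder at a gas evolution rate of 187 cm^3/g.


Formula: V_gas = W_binder * gas_evolution_rate
V = 3.91 g * 187 cm^3/g = 731.1700 cm^3


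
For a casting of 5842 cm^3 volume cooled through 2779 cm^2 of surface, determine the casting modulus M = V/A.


Formula: Casting Modulus M = V / A
M = 5842 cm^3 / 2779 cm^2 = 2.1022 cm

Final answer: 2.1022 cm


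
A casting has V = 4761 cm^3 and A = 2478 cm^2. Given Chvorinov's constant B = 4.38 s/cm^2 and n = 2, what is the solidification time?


Formula: t_s = B * (V/A)^n  (Chvorinov's rule, n=2)
Modulus M = V/A = 4761/2478 = 1.921308 cm
M^2 = 1.921308^2 = 3.691424 cm^2
t_s = 4.38 * 3.691424 = 16.1684 s

Answer: 16.1684 s


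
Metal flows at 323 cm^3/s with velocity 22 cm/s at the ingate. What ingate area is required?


Formula: A_ingate = Q / v  (continuity equation)
A = 323 cm^3/s / 22 cm/s = 14.6818 cm^2


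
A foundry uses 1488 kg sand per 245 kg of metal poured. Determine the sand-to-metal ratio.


Formula: Sand-to-Metal Ratio = W_sand / W_metal
Ratio = 1488 kg / 245 kg = 6.0735


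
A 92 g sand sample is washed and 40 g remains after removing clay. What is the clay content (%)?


Formula: Clay% = (W_total - W_washed) / W_total * 100
Clay mass = 92 - 40 = 52 g
Clay% = 52 / 92 * 100 = 56.5217%


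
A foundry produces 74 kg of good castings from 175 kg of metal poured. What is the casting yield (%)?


Formula: Casting Yield = (W_good / W_total) * 100
Yield = (74 kg / 175 kg) * 100 = 42.2857%

Answer: 42.2857%


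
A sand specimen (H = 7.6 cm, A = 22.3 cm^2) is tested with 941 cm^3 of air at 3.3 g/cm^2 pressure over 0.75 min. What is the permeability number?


Formula: Permeability Number P = (V * H) / (p * A * t)
Numerator: V * H = 941 * 7.6 = 7151.6
Denominator: p * A * t = 3.3 * 22.3 * 0.75 = 55.1925
P = 7151.6 / 55.1925 = 129.5756

Final answer: 129.5756


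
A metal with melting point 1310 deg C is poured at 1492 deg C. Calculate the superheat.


Formula: Superheat = T_pour - T_melt
Superheat = 1492 - 1310 = 182 deg C

Final answer: 182 deg C


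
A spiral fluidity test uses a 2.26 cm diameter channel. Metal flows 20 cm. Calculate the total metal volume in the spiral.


Formula: V = pi * (d/2)^2 * L  (cylinder volume)
Radius = 2.26/2 = 1.13 cm
V = pi * 1.13^2 * 20 = 80.2300 cm^3

Final answer: 80.2300 cm^3


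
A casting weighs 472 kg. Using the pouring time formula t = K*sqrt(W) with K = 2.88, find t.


Formula: t = K * sqrt(W)
sqrt(W) = sqrt(472) = 21.72556
t = 2.88 * 21.72556 = 62.5696 s


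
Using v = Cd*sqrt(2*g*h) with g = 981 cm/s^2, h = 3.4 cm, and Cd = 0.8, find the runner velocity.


Formula: v = Cd * sqrt(2 * g * h)  (Torricelli with discharge coefficient)
2*g*h = 2 * 981 * 3.4 = 6670.8 cm^2/s^2
sqrt(6670.8) = 81.67497 cm/s
v = 0.8 * 81.67497 = 65.3400 cm/s

Final answer: 65.3400 cm/s


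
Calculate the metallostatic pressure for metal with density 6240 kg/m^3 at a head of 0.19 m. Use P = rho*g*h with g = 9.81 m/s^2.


Formula: P = rho * g * h
rho * g = 6240 * 9.81 = 61214.4 N/m^3
P = 61214.4 * 0.19 = 11630.7360 Pa

Final answer: 11630.7360 Pa


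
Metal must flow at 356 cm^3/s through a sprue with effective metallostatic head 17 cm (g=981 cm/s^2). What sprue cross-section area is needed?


Formula: v = sqrt(2*g*h), A = Q/v
Velocity: v = sqrt(2 * 981 * 17) = sqrt(33354) = 182.6308 cm/s
Sprue area: A = Q / v = 356 / 182.6308 = 1.9493 cm^2


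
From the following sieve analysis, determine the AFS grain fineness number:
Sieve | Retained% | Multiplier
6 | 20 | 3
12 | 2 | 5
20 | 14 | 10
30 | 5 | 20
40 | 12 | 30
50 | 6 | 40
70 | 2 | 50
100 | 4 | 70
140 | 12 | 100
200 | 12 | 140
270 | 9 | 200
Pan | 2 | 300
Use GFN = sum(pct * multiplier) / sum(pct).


Formula: GFN = sum(pct * multiplier) / sum(pct)
sum(pct * multiplier) = 6570
sum(pct) = 100
GFN = 6570 / 100 = 65.70

65.70


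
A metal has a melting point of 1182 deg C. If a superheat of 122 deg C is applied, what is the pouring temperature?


Formula: T_pour = T_melt + Superheat
T_pour = 1182 + 122 = 1304 deg C

1304 deg C


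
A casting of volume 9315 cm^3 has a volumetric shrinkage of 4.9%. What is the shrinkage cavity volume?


Formula: V_shrink = V_casting * shrinkage_pct / 100
V_shrink = 9315 cm^3 * 4.9 / 100 = 456.4350 cm^3

Final answer: 456.4350 cm^3


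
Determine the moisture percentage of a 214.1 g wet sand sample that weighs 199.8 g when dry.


Formula: MC = (W_wet - W_dry) / W_wet * 100
Water mass = 214.1 - 199.8 = 14.3 g
MC = 14.3 / 214.1 * 100 = 6.6791%

6.6791%


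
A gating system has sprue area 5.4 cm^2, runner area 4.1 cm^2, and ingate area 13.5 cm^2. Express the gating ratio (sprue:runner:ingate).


Sprue:Runner:Ingate = 1 : 4.1/5.4 : 13.5/5.4 = 1:0.76:2.50

Final answer: 1:0.76:2.50


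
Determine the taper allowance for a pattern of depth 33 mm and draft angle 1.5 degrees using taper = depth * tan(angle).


Formula: taper = depth * tan(draft_angle)
tan(1.5 deg) = 0.0261859
taper = 33 mm * 0.0261859 = 0.8641 mm

0.8641 mm


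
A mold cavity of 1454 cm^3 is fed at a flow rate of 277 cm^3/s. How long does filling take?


Formula: t_fill = V_mold / Q_flow
t = 1454 cm^3 / 277 cm^3/s = 5.2491 s

Answer: 5.2491 s


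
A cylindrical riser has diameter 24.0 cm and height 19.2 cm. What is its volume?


Formula: V = pi * (D/2)^2 * H  (cylinder volume)
Radius = D/2 = 24.0/2 = 12.0 cm
V = pi * 12.0^2 * 19.2 = 8685.8754 cm^3


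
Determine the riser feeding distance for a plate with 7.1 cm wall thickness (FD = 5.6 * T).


Formula: FD = 5.6 * T  (riser feeding-distance rule)
FD = 5.6 * 7.1 cm = 39.7600 cm

39.7600 cm


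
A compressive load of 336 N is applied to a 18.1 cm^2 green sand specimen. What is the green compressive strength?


Formula: Compressive Strength = Force / Area
Strength = 336 N / 18.1 cm^2 = 18.5635 N/cm^2

Answer: 18.5635 N/cm^2


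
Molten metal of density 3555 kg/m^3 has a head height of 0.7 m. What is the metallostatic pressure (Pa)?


Formula: P = rho * g * h
rho * g = 3555 * 9.81 = 34874.55 N/m^3
P = 34874.55 * 0.7 = 24412.1850 Pa

24412.1850 Pa


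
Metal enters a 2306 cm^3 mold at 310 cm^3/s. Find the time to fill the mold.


Formula: t_fill = V_mold / Q_flow
t = 2306 cm^3 / 310 cm^3/s = 7.4387 s

Final answer: 7.4387 s


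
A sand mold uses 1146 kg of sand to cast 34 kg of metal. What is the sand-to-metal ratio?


Formula: Sand-to-Metal Ratio = W_sand / W_metal
Ratio = 1146 kg / 34 kg = 33.7059

Answer: 33.7059


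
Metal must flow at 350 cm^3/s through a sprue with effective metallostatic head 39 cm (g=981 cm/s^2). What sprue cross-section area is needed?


Formula: v = sqrt(2*g*h), A = Q/v
Velocity: v = sqrt(2 * 981 * 39) = sqrt(76518) = 276.6189 cm/s
Sprue area: A = Q / v = 350 / 276.6189 = 1.2653 cm^2


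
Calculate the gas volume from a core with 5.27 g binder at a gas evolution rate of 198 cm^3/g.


Formula: V_gas = W_binder * gas_evolution_rate
V = 5.27 g * 198 cm^3/g = 1043.4600 cm^3


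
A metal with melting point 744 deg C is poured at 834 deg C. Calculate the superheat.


Formula: Superheat = T_pour - T_melt
Superheat = 834 - 744 = 90 deg C

90 deg C


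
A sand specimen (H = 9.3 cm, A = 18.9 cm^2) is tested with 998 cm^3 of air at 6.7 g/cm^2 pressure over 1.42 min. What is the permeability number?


Formula: Permeability Number P = (V * H) / (p * A * t)
Numerator: V * H = 998 * 9.3 = 9281.4
Denominator: p * A * t = 6.7 * 18.9 * 1.42 = 179.8146
P = 9281.4 / 179.8146 = 51.6165


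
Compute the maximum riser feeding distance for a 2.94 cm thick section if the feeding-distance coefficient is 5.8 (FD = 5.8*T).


Formula: FD = 5.8 * T  (riser feeding-distance rule)
FD = 5.8 * 2.94 cm = 17.0520 cm

Answer: 17.0520 cm


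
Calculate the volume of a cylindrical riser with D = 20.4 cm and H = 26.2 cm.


Formula: V = pi * (D/2)^2 * H  (cylinder volume)
Radius = D/2 = 20.4/2 = 10.2 cm
V = pi * 10.2^2 * 26.2 = 8563.5041 cm^3


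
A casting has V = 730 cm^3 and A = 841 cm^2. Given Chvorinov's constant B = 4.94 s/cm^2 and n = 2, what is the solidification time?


Formula: t_s = B * (V/A)^n  (Chvorinov's rule, n=2)
Modulus M = V/A = 730/841 = 0.868014 cm
M^2 = 0.868014^2 = 0.753448 cm^2
t_s = 4.94 * 0.753448 = 3.7220 s

3.7220 s


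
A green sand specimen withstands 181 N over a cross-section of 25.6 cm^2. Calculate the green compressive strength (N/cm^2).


Formula: Compressive Strength = Force / Area
Strength = 181 N / 25.6 cm^2 = 7.0703 N/cm^2


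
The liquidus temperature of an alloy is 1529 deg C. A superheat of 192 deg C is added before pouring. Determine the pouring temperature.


Formula: T_pour = T_melt + Superheat
T_pour = 1529 + 192 = 1721 deg C

Answer: 1721 deg C


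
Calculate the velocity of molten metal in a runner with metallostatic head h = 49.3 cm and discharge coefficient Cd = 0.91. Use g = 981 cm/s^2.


Formula: v = Cd * sqrt(2 * g * h)  (Torricelli with discharge coefficient)
2*g*h = 2 * 981 * 49.3 = 96726.6 cm^2/s^2
sqrt(96726.6) = 311.00900 cm/s
v = 0.91 * 311.00900 = 283.0182 cm/s

283.0182 cm/s


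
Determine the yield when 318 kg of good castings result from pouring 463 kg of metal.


Formula: Casting Yield = (W_good / W_total) * 100
Yield = (318 kg / 463 kg) * 100 = 68.6825%

68.6825%


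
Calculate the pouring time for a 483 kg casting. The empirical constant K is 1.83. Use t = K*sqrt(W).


Formula: t = K * sqrt(W)
sqrt(W) = sqrt(483) = 21.97726
t = 1.83 * 21.97726 = 40.2184 s

Answer: 40.2184 s


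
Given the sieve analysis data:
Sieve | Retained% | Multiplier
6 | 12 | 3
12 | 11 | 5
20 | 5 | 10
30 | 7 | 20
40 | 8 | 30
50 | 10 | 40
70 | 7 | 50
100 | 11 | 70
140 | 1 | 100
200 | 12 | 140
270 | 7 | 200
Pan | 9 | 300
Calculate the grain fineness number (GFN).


Formula: GFN = sum(pct * multiplier) / sum(pct)
sum(pct * multiplier) = 7921
sum(pct) = 100
GFN = 7921 / 100 = 79.21


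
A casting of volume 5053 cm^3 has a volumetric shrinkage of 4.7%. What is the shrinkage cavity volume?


Formula: V_shrink = V_casting * shrinkage_pct / 100
V_shrink = 5053 cm^3 * 4.7 / 100 = 237.4910 cm^3

237.4910 cm^3


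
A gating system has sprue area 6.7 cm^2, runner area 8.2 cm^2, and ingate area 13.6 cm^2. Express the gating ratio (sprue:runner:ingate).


Sprue:Runner:Ingate = 1 : 8.2/6.7 : 13.6/6.7 = 1:1.22:2.03


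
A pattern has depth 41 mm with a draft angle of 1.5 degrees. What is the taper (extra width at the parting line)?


Formula: taper = depth * tan(draft_angle)
tan(1.5 deg) = 0.0261859
taper = 41 mm * 0.0261859 = 1.0736 mm

Answer: 1.0736 mm


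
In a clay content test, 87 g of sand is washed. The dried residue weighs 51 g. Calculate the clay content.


Formula: Clay% = (W_total - W_washed) / W_total * 100
Clay mass = 87 - 51 = 36 g
Clay% = 36 / 87 * 100 = 41.3793%


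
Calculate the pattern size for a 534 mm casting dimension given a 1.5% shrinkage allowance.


Formula: L_pattern = L_casting * (1 + shrinkage_rate/100)
Shrinkage factor = 1 + 1.5/100 = 1.015
L_pattern = 534 mm * 1.015 = 542.0100 mm

Final answer: 542.0100 mm


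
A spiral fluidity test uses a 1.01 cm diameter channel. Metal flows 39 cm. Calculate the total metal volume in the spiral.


Formula: V = pi * (d/2)^2 * L  (cylinder volume)
Radius = 1.01/2 = 0.505 cm
V = pi * 0.505^2 * 39 = 31.2462 cm^3

31.2462 cm^3


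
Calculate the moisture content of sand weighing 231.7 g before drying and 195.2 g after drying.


Formula: MC = (W_wet - W_dry) / W_wet * 100
Water mass = 231.7 - 195.2 = 36.5 g
MC = 36.5 / 231.7 * 100 = 15.7531%

Final answer: 15.7531%


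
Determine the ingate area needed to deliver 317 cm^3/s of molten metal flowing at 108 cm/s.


Formula: A_ingate = Q / v  (continuity equation)
A = 317 cm^3/s / 108 cm/s = 2.9352 cm^2


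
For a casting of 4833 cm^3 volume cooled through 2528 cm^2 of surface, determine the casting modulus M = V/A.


Formula: Casting Modulus M = V / A
M = 4833 cm^3 / 2528 cm^2 = 1.9118 cm

Final answer: 1.9118 cm


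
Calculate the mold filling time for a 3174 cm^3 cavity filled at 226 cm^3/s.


Formula: t_fill = V_mold / Q_flow
t = 3174 cm^3 / 226 cm^3/s = 14.0442 s

Final answer: 14.0442 s


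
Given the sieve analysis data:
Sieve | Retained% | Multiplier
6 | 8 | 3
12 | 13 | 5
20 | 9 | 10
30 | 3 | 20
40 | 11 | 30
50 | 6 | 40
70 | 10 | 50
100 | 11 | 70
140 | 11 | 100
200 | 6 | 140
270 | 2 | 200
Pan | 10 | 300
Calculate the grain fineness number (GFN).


Formula: GFN = sum(pct * multiplier) / sum(pct)
sum(pct * multiplier) = 7419
sum(pct) = 100
GFN = 7419 / 100 = 74.19

Answer: 74.19


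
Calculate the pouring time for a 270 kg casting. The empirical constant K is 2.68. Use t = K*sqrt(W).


Formula: t = K * sqrt(W)
sqrt(W) = sqrt(270) = 16.43168
t = 2.68 * 16.43168 = 44.0369 s

Answer: 44.0369 s


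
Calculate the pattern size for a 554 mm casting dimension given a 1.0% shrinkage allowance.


Formula: L_pattern = L_casting * (1 + shrinkage_rate/100)
Shrinkage factor = 1 + 1.0/100 = 1.01
L_pattern = 554 mm * 1.01 = 559.5400 mm

Answer: 559.5400 mm


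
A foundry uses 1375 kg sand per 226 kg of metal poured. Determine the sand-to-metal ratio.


Formula: Sand-to-Metal Ratio = W_sand / W_metal
Ratio = 1375 kg / 226 kg = 6.0841

6.0841


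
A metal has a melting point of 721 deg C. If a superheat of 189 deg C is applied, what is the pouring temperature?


Formula: T_pour = T_melt + Superheat
T_pour = 721 + 189 = 910 deg C

Final answer: 910 deg C


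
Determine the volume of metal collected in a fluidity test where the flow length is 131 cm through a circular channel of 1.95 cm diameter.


Formula: V = pi * (d/2)^2 * L  (cylinder volume)
Radius = 1.95/2 = 0.975 cm
V = pi * 0.975^2 * 131 = 391.2284 cm^3


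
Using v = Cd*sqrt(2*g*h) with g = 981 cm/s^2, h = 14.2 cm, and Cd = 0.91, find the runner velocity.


Formula: v = Cd * sqrt(2 * g * h)  (Torricelli with discharge coefficient)
2*g*h = 2 * 981 * 14.2 = 27860.4 cm^2/s^2
sqrt(27860.4) = 166.91435 cm/s
v = 0.91 * 166.91435 = 151.8921 cm/s

Answer: 151.8921 cm/s


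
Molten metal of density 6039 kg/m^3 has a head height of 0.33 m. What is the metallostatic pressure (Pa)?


Formula: P = rho * g * h
rho * g = 6039 * 9.81 = 59242.59 N/m^3
P = 59242.59 * 0.33 = 19550.0547 Pa

Final answer: 19550.0547 Pa


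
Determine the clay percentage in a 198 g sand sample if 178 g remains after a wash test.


Formula: Clay% = (W_total - W_washed) / W_total * 100
Clay mass = 198 - 178 = 20 g
Clay% = 20 / 198 * 100 = 10.1010%

10.1010%


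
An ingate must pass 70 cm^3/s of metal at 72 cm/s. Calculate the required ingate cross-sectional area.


Formula: A_ingate = Q / v  (continuity equation)
A = 70 cm^3/s / 72 cm/s = 0.9722 cm^2


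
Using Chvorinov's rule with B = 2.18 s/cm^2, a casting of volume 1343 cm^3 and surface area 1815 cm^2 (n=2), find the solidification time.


Formula: t_s = B * (V/A)^n  (Chvorinov's rule, n=2)
Modulus M = V/A = 1343/1815 = 0.739945 cm
M^2 = 0.739945^2 = 0.547519 cm^2
t_s = 2.18 * 0.547519 = 1.1936 s

Final answer: 1.1936 s


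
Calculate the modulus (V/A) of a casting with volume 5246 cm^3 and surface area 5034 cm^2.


Formula: Casting Modulus M = V / A
M = 5246 cm^3 / 5034 cm^2 = 1.0421 cm


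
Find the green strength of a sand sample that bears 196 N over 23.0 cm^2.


Formula: Compressive Strength = Force / Area
Strength = 196 N / 23.0 cm^2 = 8.5217 N/cm^2

8.5217 N/cm^2


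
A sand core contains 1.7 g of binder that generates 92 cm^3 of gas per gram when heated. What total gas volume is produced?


Formula: V_gas = W_binder * gas_evolution_rate
V = 1.7 g * 92 cm^3/g = 156.4000 cm^3

Answer: 156.4000 cm^3


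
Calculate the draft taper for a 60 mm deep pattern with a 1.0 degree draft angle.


Formula: taper = depth * tan(draft_angle)
tan(1.0 deg) = 0.0174551
taper = 60 mm * 0.0174551 = 1.0473 mm

Final answer: 1.0473 mm


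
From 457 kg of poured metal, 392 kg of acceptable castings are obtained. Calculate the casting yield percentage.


Formula: Casting Yield = (W_good / W_total) * 100
Yield = (392 kg / 457 kg) * 100 = 85.7768%

Final answer: 85.7768%


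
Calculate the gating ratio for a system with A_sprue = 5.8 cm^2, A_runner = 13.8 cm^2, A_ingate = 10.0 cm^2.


Sprue:Runner:Ingate = 1 : 13.8/5.8 : 10.0/5.8 = 1:2.38:1.72

Final answer: 1:2.38:1.72


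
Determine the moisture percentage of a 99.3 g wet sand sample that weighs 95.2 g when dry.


Formula: MC = (W_wet - W_dry) / W_wet * 100
Water mass = 99.3 - 95.2 = 4.1 g
MC = 4.1 / 99.3 * 100 = 4.1289%

Final answer: 4.1289%


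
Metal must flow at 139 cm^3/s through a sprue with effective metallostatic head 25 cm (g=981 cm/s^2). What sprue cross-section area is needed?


Formula: v = sqrt(2*g*h), A = Q/v
Velocity: v = sqrt(2 * 981 * 25) = sqrt(49050) = 221.4723 cm/s
Sprue area: A = Q / v = 139 / 221.4723 = 0.6276 cm^2


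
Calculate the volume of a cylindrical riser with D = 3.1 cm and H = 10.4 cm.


Formula: V = pi * (D/2)^2 * H  (cylinder volume)
Radius = D/2 = 3.1/2 = 1.55 cm
V = pi * 1.55^2 * 10.4 = 78.4958 cm^3

78.4958 cm^3


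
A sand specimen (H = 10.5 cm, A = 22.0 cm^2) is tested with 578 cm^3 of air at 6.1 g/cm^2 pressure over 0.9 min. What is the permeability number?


Formula: Permeability Number P = (V * H) / (p * A * t)
Numerator: V * H = 578 * 10.5 = 6069.0
Denominator: p * A * t = 6.1 * 22.0 * 0.9 = 120.78
P = 6069.0 / 120.78 = 50.2484

Final answer: 50.2484
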